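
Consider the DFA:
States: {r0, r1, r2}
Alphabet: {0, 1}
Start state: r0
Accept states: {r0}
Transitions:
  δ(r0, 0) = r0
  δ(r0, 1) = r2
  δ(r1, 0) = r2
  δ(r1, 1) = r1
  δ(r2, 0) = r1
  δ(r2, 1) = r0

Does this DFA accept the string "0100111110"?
Processing string "0100111110":
  r0 --0--> r0
  r0 --1--> r2
  r2 --0--> r1
  r1 --0--> r2
  r2 --1--> r0
  r0 --1--> r2
  r2 --1--> r0
  r0 --1--> r2
  r2 --1--> r0
  r0 --0--> r0
Final state: r0
Accept states: {r0}
Yes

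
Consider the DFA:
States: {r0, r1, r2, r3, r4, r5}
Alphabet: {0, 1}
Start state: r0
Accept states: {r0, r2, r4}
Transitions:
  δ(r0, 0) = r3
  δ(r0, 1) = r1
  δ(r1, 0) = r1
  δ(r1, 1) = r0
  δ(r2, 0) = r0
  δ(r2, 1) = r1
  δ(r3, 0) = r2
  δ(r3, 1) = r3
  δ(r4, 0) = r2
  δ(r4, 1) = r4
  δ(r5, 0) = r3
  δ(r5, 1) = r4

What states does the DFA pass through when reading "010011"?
read '0': r0 → r3
  read '1': r3 → r3
  read '0': r3 → r2
  read '0': r2 → r0
  read '1': r0 → r1
  read '1': r1 → r0
r0 -> r3 -> r3 -> r2 -> r0 -> r1 -> r0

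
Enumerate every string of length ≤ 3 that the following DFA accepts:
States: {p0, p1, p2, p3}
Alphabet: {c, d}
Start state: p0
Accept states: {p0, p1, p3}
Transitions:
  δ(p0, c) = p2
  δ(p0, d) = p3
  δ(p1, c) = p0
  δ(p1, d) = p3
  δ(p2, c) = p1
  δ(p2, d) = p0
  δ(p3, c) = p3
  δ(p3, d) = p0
ε, d, cc, cd, dc, dd, ccc, ccd, cdd, dcc, dcd, ddd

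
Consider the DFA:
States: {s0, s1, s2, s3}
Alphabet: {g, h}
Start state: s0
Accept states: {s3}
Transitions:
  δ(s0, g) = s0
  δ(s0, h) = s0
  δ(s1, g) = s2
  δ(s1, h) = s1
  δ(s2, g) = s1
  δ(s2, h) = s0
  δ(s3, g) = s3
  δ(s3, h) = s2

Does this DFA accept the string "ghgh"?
Processing string "ghgh":
  s0 --g--> s0
  s0 --h--> s0
  s0 --g--> s0
  s0 --h--> s0
Final state: s0
Accept states: {s3}
No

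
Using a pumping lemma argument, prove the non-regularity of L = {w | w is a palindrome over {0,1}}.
Assume L is regular with pumping length p. Idea: pumping the leading 0-block breaks the symmetry.
Choose s = 0^p 1 0^p (a palindrome of length 2p+1 ≥ p). By the pumping lemma, s = xyz with |xy| ≤ p, |y| > 0, so y = 0^k with k > 0 (xy lies entirely in the first 0^p). Then xy²z = 0^(p+k) 1 0^p, which is not a palindrome since p+k ≠ p.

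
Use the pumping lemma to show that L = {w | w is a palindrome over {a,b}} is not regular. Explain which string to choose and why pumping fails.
Assume L is regular with pumping length p. Idea: pumping the leading a-block breaks the symmetry.
Choose s = a^p b a^p (a palindrome of length 2p+1 ≥ p). By the pumping lemma, s = xyz with |xy| ≤ p, |y| > 0, so y = a^k with k > 0 (xy lies entirely in the first a^p). Then xy²z = a^(p+k) b a^p, which is not a palindrome since p+k ≠ p.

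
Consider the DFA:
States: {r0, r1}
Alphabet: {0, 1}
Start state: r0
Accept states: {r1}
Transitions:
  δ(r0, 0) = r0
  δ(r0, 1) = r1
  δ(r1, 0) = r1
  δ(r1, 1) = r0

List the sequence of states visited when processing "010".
read '0': r0 → r0
  read '1': r0 → r1
  read '0': r1 → r1
r0 -> r0 -> r1 -> r1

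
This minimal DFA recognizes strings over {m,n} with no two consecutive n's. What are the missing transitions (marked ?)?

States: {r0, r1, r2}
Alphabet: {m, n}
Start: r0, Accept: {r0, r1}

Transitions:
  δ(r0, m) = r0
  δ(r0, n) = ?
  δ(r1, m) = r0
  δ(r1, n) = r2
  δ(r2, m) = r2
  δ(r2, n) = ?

From the language and accept set, identify what each state tracks — r0: last symbol not n (ok); r1: last symbol n (ok); r2: saw nn (dead).
Each missing δ(q, a) is the state matching the new tracked value after reading a.
δ(r0, n) = r1; δ(r2, n) = r2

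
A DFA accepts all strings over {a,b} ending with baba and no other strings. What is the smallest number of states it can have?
By Myhill–Nerode, count the distinguishable equivalence classes: 5 classes — one per longest suffix of the input that is a prefix of 'baba' (lengths 0 through 4); only the length-4 class is accepting.
5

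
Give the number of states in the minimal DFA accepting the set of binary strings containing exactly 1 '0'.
By Myhill–Nerode, count the distinguishable equivalence classes: 3 classes — having seen 0, 1, or >1 copies of '0'; the count-1 class is the only accepting one and >1 is dead.
3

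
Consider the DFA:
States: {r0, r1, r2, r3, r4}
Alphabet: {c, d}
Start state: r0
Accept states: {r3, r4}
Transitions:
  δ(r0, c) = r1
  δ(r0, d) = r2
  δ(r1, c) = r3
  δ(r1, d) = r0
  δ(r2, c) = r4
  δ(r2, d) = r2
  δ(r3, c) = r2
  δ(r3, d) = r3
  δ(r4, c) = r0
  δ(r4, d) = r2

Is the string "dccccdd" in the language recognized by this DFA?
Processing string "dccccdd":
  r0 --d--> r2
  r2 --c--> r4
  r4 --c--> r0
  r0 --c--> r1
  r1 --c--> r3
  r3 --d--> r3
  r3 --d--> r3
Final state: r3
Accept states: {r3, r4}
Yes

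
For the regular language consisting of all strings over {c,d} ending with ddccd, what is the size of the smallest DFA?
By Myhill–Nerode, count the distinguishable equivalence classes: 6 classes — one per longest suffix of the input that is a prefix of 'ddccd' (lengths 0 through 5); only the length-5 class is accepting.
6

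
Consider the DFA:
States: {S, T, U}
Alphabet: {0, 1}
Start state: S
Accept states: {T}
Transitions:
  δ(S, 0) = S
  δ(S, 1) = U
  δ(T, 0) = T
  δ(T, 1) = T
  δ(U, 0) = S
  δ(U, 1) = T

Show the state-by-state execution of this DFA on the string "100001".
read '1': S → U
  read '0': U → S
  read '0': S → S
  read '0': S → S
  read '0': S → S
  read '1': S → U
S -> U -> S -> S -> S -> S -> U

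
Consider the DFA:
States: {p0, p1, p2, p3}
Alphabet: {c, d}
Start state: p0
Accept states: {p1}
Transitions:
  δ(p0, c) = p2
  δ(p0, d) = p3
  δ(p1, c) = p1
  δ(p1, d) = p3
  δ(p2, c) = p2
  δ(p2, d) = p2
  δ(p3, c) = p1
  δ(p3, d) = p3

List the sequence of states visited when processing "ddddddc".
read 'd': p0 → p3
  read 'd': p3 → p3
  read 'd': p3 → p3
  read 'd': p3 → p3
  read 'd': p3 → p3
  read 'd': p3 → p3
  read 'c': p3 → p1
p0 -> p3 -> p3 -> p3 -> p3 -> p3 -> p3 -> p1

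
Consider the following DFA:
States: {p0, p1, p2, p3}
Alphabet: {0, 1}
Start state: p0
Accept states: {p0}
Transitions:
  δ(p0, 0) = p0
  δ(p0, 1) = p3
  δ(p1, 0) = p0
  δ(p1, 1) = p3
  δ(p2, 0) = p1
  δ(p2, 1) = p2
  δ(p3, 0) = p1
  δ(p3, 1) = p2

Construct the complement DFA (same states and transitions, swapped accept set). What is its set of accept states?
Complement accept states = All states \ Original accept states
= {p0, p1, p2, p3} \ {p0}
{p1, p2, p3}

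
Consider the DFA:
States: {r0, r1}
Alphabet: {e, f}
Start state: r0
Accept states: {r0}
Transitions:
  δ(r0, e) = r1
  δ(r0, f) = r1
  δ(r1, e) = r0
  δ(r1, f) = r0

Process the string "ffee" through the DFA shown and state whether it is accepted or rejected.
Processing string "ffee":
  r0 --f--> r1
  r1 --f--> r0
  r0 --e--> r1
  r1 --e--> r0
Final state: r0
Accept states: {r0}
Yes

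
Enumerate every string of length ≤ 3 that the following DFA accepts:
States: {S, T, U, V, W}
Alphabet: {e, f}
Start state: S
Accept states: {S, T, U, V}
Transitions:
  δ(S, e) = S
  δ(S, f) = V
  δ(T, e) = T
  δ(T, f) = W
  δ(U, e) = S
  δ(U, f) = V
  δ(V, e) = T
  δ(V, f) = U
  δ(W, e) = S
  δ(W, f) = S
ε, e, f, ee, ef, fe, ff, eee, eef, efe, eff, fee, ffe, fff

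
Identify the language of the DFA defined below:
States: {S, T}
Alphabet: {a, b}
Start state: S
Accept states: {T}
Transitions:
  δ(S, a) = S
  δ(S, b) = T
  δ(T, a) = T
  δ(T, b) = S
Testing a few strings:
  'a' → reject
  'ab' → accept
  'b' → accept
  'aa' → reject
State roles: S=even number of b's so far; T=odd number of b's so far
All strings over {a,b} with an odd number of b's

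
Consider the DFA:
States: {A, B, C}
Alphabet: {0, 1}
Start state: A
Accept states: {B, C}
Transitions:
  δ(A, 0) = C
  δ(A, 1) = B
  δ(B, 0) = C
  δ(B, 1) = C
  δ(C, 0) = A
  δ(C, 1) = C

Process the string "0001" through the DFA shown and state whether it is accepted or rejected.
Processing string "0001":
  A --0--> C
  C --0--> A
  A --0--> C
  C --1--> C
Final state: C
Accept states: {B, C}
Yes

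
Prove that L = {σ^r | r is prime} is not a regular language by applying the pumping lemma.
Assume L is regular with pumping length p. Idea: pumping by a suitable count produces a composite length.
Let q be a prime with q ≥ p and choose s = σ^q ∈ L. By the pumping lemma, s = xyz with |xy| ≤ p, |y| = k ≥ 1. Take i = q+1: |xy^(q+1)z| = q + q·k = q(1+k). Since q ≥ 2 and 1+k ≥ 2, q(1+k) is composite, so xy^(q+1)z ∉ L.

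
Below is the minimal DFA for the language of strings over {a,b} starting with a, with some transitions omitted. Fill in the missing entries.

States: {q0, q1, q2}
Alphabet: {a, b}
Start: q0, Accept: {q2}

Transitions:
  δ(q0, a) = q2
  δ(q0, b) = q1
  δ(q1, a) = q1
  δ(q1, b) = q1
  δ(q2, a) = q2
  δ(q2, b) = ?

From the language and accept set, identify what each state tracks — q0: no input read; q1: started with b (dead); q2: started with a.
Each missing δ(q, a) is the state matching the new tracked value after reading a.
δ(q2, b) = q2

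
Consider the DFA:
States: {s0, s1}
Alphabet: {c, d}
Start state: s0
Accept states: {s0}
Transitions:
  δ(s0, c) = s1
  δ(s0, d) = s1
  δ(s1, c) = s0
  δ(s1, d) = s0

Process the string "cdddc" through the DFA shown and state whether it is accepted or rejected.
Processing string "cdddc":
  s0 --c--> s1
  s1 --d--> s0
  s0 --d--> s1
  s1 --d--> s0
  s0 --c--> s1
Final state: s1
Accept states: {s0}
No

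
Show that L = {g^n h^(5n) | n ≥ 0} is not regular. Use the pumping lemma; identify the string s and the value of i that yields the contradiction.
Assume L is regular with pumping length p. Idea: pumping the g-block breaks the 1:5 ratio.
Choose s = g^p h^(5p) (length 6p ≥ p). By the pumping lemma, s = xyz with |xy| ≤ p, |y| > 0, so y = g^k with k ≥ 1. Then xy²z = g^(p+k) h^(5p). For this to be in L we would need 5p = 5(p+k), i.e. 5k = 0, contradicting k ≥ 1. So xy²z ∉ L.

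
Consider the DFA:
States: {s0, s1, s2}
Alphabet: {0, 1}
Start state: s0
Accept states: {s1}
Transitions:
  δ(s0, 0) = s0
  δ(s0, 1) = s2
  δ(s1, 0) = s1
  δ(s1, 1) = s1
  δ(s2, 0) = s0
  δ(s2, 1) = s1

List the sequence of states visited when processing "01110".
read '0': s0 → s0
  read '1': s0 → s2
  read '1': s2 → s1
  read '1': s1 → s1
  read '0': s1 → s1
s0 -> s0 -> s2 -> s1 -> s1 -> s1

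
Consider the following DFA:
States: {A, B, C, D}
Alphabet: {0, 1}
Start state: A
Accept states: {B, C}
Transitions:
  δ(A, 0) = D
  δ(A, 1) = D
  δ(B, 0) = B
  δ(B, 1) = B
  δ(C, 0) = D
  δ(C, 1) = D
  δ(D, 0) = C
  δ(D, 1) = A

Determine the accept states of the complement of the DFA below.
Complement accept states = All states \ Original accept states
= {A, B, C, D} \ {B, C}
{A, D}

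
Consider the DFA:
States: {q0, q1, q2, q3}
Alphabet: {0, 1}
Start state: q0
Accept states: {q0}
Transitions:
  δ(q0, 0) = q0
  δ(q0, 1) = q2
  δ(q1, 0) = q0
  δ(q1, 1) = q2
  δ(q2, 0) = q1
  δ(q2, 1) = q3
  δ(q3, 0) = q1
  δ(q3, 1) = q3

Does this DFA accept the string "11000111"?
Processing string "11000111":
  q0 --1--> q2
  q2 --1--> q3
  q3 --0--> q1
  q1 --0--> q0
  q0 --0--> q0
  q0 --1--> q2
  q2 --1--> q3
  q3 --1--> q3
Final state: q3
Accept states: {q0}
No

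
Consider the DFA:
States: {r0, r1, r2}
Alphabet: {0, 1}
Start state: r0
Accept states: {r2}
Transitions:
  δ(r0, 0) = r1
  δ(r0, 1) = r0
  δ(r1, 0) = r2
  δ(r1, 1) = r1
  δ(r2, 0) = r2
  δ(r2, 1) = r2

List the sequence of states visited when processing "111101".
read '1': r0 → r0
  read '1': r0 → r0
  read '1': r0 → r0
  read '1': r0 → r0
  read '0': r0 → r1
  read '1': r1 → r1
r0 -> r0 -> r0 -> r0 -> r0 -> r1 -> r1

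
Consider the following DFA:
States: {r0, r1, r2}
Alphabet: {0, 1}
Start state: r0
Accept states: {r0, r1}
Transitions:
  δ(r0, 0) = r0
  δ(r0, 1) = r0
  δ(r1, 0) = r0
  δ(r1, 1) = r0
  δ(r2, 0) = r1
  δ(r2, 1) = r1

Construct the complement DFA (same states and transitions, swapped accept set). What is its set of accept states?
Complement accept states = All states \ Original accept states
= {r0, r1, r2} \ {r0, r1}
{r2}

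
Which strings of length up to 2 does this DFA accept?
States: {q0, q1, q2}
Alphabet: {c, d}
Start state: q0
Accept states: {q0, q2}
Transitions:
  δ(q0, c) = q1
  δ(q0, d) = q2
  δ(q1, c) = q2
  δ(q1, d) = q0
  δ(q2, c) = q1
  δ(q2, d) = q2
ε, d, cc, cd, dd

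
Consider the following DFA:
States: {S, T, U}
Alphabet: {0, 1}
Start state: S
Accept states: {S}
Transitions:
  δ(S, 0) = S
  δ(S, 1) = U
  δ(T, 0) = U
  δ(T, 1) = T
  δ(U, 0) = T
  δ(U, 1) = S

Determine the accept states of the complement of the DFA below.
Complement accept states = All states \ Original accept states
= {S, T, U} \ {S}
{T, U}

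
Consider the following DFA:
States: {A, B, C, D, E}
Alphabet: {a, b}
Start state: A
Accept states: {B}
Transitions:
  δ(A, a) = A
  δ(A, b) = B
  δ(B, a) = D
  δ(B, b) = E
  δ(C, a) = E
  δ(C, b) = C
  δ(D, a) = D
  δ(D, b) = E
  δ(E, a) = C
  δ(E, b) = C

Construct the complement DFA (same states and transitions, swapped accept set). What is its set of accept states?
Complement accept states = All states \ Original accept states
= {A, B, C, D, E} \ {B}
{A, C, D, E}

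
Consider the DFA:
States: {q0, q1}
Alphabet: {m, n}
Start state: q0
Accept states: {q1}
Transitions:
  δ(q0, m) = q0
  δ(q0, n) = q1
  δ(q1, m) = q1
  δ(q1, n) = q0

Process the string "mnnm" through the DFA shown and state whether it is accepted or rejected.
Processing string "mnnm":
  q0 --m--> q0
  q0 --n--> q1
  q1 --n--> q0
  q0 --m--> q0
Final state: q0
Accept states: {q1}
No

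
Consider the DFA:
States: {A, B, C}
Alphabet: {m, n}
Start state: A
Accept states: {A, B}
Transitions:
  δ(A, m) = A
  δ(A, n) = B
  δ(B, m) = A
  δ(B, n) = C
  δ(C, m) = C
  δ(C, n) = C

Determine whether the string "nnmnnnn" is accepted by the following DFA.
Processing string "nnmnnnn":
  A --n--> B
  B --n--> C
  C --m--> C
  C --n--> C
  C --n--> C
  C --n--> C
  C --n--> C
Final state: C
Accept states: {A, B}
No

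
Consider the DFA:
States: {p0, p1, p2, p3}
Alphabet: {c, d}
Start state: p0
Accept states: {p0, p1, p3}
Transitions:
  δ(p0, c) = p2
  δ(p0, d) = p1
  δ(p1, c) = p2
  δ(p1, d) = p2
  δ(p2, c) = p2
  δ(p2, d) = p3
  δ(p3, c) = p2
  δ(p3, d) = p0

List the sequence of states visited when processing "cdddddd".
read 'c': p0 → p2
  read 'd': p2 → p3
  read 'd': p3 → p0
  read 'd': p0 → p1
  read 'd': p1 → p2
  read 'd': p2 → p3
  read 'd': p3 → p0
p0 -> p2 -> p3 -> p0 -> p1 -> p2 -> p3 -> p0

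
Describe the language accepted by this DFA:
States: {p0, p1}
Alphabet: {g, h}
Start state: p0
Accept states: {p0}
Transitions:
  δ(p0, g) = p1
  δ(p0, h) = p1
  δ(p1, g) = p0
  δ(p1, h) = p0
Testing a few strings:
  'hg' → accept
  'gh' → accept
  'g' → reject
  'h' → reject
State roles: p0=even length so far; p1=odd length so far
All strings over {g,h} of even length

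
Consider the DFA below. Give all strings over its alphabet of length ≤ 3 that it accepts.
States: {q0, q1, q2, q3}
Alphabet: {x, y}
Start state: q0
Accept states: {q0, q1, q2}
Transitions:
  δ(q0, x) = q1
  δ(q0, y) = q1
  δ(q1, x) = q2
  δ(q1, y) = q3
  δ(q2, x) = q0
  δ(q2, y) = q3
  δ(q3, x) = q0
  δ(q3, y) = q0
ε, x, y, xx, yx, xxx, xyx, xyy, yxx, yyx, yyy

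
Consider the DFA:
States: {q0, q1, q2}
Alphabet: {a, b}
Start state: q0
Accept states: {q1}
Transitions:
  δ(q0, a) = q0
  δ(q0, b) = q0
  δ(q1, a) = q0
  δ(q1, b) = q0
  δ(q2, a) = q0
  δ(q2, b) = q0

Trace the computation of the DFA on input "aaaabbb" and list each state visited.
read 'a': q0 → q0
  read 'a': q0 → q0
  read 'a': q0 → q0
  read 'a': q0 → q0
  read 'b': q0 → q0
  read 'b': q0 → q0
  read 'b': q0 → q0
q0 -> q0 -> q0 -> q0 -> q0 -> q0 -> q0 -> q0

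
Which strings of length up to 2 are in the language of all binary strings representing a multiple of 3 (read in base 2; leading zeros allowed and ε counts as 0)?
ε, 0, 00, 11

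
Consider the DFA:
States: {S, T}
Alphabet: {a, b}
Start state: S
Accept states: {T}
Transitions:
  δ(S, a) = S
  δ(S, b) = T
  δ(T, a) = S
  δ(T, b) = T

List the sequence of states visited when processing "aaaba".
read 'a': S → S
  read 'a': S → S
  read 'a': S → S
  read 'b': S → T
  read 'a': T → S
S -> S -> S -> S -> T -> S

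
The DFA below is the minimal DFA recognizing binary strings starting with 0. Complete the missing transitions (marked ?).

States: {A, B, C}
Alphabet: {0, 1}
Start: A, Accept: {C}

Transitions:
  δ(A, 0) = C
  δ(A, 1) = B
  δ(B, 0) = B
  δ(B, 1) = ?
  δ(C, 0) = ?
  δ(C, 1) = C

From the language and accept set, identify what each state tracks — A: no input read; B: started with 1 (dead); C: started with 0.
Each missing δ(q, a) is the state matching the new tracked value after reading a.
δ(B, 1) = B; δ(C, 0) = C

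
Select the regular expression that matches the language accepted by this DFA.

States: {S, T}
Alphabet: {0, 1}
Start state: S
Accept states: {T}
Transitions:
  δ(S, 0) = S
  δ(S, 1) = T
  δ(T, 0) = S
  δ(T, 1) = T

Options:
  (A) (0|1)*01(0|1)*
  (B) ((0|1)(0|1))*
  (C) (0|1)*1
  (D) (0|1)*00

Check each option against the DFA on short strings; one disagreement eliminates an option:
  (A) (0|1)*01(0|1)*: on '1' the DFA goes S → T and accepts (T ∈ Accept), but the regex does not match it → eliminate
  (B) ((0|1)(0|1))*: on ε the DFA stays in S and rejects (S ∉ Accept), but the regex matches it → eliminate
  (C) (0|1)*1: agrees with the DFA on every string of length ≤ 6
  (D) (0|1)*00: on '1' the DFA goes S → T and accepts (T ∈ Accept), but the regex does not match it → eliminate
Only (C) is consistent with the DFA.
(C) (0|1)*1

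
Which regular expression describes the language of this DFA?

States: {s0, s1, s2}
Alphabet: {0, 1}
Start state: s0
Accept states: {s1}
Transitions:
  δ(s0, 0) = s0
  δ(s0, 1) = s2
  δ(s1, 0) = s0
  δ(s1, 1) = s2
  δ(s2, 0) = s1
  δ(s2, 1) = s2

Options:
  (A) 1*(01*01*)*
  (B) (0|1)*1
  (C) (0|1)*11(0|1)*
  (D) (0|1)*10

Check each option against the DFA on short strings; one disagreement eliminates an option:
  (A) 1*(01*01*)*: on ε the DFA stays in s0 and rejects (s0 ∉ Accept), but the regex matches it → eliminate
  (B) (0|1)*1: on '1' the DFA goes s0 → s2 and rejects (s2 ∉ Accept), but the regex matches it → eliminate
  (C) (0|1)*11(0|1)*: on '10' the DFA goes s0 → s2 → s1 and accepts (s1 ∈ Accept), but the regex does not match it → eliminate
  (D) (0|1)*10: agrees with the DFA on every string of length ≤ 6
Only (D) is consistent with the DFA.
(D) (0|1)*10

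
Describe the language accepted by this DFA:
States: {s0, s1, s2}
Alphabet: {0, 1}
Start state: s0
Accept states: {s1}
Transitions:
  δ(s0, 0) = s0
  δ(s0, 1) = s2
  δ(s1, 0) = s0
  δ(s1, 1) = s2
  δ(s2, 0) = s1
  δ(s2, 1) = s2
Testing a few strings:
  '110' → accept
  '0111' → reject
  '000' → reject
  '1' → reject
State roles: s0=no suffix match; s1=suffix is 10; s2=one trailing 1
All binary strings ending with 10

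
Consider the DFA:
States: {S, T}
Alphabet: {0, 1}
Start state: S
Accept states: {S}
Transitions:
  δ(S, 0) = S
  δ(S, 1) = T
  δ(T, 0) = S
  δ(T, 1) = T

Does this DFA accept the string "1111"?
Processing string "1111":
  S --1--> T
  T --1--> T
  T --1--> T
  T --1--> T
Final state: T
Accept states: {S}
No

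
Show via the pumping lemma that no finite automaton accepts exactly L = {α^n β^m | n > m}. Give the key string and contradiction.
Assume L is regular with pumping length p. Idea: pumping down the α-block drops the α-count to at most the β-count.
Choose s = α^(p+1) β^p ∈ L (|s| = 2p+1 ≥ p). By the pumping lemma, s = xyz with |xy| ≤ p, |y| > 0, so y = α^k with k ≥ 1. Take i = 0: xz = α^(p+1−k) β^p. Since k ≥ 1, p+1−k ≤ p, so the number of α's is no longer strictly greater than the number of β's, hence xz ∉ L.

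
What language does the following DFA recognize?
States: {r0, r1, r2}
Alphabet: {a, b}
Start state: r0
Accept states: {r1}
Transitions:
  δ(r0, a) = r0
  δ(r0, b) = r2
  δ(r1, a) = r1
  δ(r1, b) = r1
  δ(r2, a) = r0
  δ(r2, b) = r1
Testing a few strings:
  'a' → reject
  'ab' → reject
  'bb' → accept
  'abb' → accept
State roles: r0=no progress toward bb; r1=substring bb seen; r2=one trailing b
All strings over {a,b} containing the substring bb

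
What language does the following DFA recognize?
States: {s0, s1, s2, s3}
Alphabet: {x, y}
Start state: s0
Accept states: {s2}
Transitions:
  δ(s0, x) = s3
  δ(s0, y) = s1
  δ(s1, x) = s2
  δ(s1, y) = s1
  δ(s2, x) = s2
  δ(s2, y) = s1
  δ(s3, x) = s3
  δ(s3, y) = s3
Testing a few strings:
  'yyx' → accept
  'yy' → reject
  'y' → reject
  'x' → reject
State roles: s0=no input read; s1=started with y, last symbol y; s2=started with y, last symbol x; s3=started with x (dead)
All strings over {x,y} that start with y and end with x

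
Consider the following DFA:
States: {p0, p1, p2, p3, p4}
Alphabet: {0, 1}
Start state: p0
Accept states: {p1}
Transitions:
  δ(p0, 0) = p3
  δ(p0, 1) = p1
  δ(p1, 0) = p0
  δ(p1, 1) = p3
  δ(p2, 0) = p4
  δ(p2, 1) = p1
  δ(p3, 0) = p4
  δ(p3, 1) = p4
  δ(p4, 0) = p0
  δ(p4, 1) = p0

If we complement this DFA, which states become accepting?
Complement accept states = All states \ Original accept states
= {p0, p1, p2, p3, p4} \ {p1}
{p0, p2, p3, p4}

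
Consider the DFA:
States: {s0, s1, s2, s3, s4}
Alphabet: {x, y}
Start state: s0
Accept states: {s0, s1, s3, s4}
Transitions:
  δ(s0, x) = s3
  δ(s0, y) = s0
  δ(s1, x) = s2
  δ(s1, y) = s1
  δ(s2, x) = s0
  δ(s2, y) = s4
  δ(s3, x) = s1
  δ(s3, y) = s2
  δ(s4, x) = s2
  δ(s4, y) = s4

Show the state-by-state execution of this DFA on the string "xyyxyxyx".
read 'x': s0 → s3
  read 'y': s3 → s2
  read 'y': s2 → s4
  read 'x': s4 → s2
  read 'y': s2 → s4
  read 'x': s4 → s2
  read 'y': s2 → s4
  read 'x': s4 → s2
s0 -> s3 -> s2 -> s4 -> s2 -> s4 -> s2 -> s4 -> s2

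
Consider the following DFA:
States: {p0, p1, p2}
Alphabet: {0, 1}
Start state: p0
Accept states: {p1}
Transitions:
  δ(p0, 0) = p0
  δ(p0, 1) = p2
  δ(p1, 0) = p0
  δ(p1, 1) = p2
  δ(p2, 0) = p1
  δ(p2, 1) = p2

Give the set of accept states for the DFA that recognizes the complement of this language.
Complement accept states = All states \ Original accept states
= {p0, p1, p2} \ {p1}
{p0, p2}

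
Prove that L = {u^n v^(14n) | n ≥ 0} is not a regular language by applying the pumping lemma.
Assume L is regular with pumping length p. Idea: pumping the u-block breaks the 1:14 ratio.
Choose s = u^p v^(14p) (length 15p ≥ p). By the pumping lemma, s = xyz with |xy| ≤ p, |y| > 0, so y = u^k with k ≥ 1. Then xy²z = u^(p+k) v^(14p). For this to be in L we would need 14p = 14(p+k), i.e. 14k = 0, contradicting k ≥ 1. So xy²z ∉ L.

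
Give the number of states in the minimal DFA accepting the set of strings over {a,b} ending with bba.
By Myhill–Nerode, count the distinguishable equivalence classes: 4 classes — one per longest suffix of the input that is a prefix of 'bba' (lengths 0 through 3); only the length-3 class is accepting.
4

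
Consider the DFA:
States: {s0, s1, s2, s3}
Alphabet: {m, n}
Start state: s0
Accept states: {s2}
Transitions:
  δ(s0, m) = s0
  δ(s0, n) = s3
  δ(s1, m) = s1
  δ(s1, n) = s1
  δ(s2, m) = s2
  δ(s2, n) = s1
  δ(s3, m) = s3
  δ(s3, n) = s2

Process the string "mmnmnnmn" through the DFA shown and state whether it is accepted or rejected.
Processing string "mmnmnnmn":
  s0 --m--> s0
  s0 --m--> s0
  s0 --n--> s3
  s3 --m--> s3
  s3 --n--> s2
  s2 --n--> s1
  s1 --m--> s1
  s1 --n--> s1
Final state: s1
Accept states: {s2}
No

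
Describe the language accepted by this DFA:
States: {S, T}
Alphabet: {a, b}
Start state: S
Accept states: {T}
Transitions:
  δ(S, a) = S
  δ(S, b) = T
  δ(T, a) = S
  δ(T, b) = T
Testing a few strings:
  'aba' → reject
  'ab' → accept
  'ba' → reject
  'aa' → reject
State roles: S=last symbol not b; T=last symbol is b
All strings over {a,b} ending with b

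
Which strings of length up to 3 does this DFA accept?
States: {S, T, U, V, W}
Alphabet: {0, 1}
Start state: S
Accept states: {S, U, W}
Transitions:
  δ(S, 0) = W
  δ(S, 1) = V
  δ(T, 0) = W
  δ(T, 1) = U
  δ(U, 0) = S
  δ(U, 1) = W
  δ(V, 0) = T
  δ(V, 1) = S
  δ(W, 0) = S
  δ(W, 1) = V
ε, 0, 00, 11, 000, 011, 100, 101, 110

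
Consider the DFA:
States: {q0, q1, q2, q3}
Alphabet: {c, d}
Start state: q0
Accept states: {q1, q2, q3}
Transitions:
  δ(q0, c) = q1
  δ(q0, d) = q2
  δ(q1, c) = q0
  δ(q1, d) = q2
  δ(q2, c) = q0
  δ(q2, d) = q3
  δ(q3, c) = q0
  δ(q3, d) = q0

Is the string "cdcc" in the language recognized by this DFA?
Processing string "cdcc":
  q0 --c--> q1
  q1 --d--> q2
  q2 --c--> q0
  q0 --c--> q1
Final state: q1
Accept states: {q1, q2, q3}
Yes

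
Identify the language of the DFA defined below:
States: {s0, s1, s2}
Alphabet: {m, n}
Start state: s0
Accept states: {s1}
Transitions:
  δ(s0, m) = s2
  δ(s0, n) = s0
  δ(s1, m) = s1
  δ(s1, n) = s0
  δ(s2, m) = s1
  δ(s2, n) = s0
Testing a few strings:
  'nn' → reject
  'nmmm' → accept
  'nmm' → accept
  'mn' → reject
State roles: s0=last symbol not m; s1=two trailing m's; s2=one trailing m
All strings over {m,n} ending with mm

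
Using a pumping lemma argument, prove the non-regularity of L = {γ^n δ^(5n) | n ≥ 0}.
Assume L is regular with pumping length p. Idea: pumping the γ-block breaks the 1:5 ratio.
Choose s = γ^p δ^(5p) (length 6p ≥ p). By the pumping lemma, s = xyz with |xy| ≤ p, |y| > 0, so y = γ^k with k ≥ 1. Then xy²z = γ^(p+k) δ^(5p). For this to be in L we would need 5p = 5(p+k), i.e. 5k = 0, contradicting k ≥ 1. So xy²z ∉ L.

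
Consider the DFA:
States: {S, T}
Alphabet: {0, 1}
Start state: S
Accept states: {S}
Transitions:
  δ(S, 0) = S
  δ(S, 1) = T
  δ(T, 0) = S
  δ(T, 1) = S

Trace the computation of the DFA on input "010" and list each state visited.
read '0': S → S
  read '1': S → T
  read '0': T → S
S -> S -> T -> S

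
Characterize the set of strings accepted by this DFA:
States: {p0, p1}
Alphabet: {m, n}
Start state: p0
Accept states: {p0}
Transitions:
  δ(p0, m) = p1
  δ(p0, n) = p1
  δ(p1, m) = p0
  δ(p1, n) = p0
Testing a few strings:
  'mmn' → reject
  'n' → reject
  'mm' → accept
  'mmm' → reject
State roles: p0=even length so far; p1=odd length so far
All strings over {m,n} of even length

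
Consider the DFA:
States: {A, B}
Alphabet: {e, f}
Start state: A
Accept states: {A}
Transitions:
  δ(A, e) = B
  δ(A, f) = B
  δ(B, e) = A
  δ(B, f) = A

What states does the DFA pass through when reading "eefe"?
read 'e': A → B
  read 'e': B → A
  read 'f': A → B
  read 'e': B → A
A -> B -> A -> B -> A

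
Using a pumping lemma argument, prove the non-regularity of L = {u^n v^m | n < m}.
Assume L is regular with pumping length p. Idea: pumping up the u-block makes the u-count reach the v-count.
Choose s = u^p v^(p+1) ∈ L. By the pumping lemma, s = xyz with |xy| ≤ p, |y| > 0, so y = u^k with k ≥ 1. Then xy²z = u^(p+k) v^(p+1). Since p+k ≥ p+1, the number of u's is no longer strictly less than the number of v's, so xy²z ∉ L.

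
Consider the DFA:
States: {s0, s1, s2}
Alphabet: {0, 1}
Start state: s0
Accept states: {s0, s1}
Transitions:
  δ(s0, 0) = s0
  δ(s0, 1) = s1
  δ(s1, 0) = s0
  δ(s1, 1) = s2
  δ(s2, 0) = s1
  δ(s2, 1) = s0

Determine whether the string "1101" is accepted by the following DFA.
Processing string "1101":
  s0 --1--> s1
  s1 --1--> s2
  s2 --0--> s1
  s1 --1--> s2
Final state: s2
Accept states: {s0, s1}
No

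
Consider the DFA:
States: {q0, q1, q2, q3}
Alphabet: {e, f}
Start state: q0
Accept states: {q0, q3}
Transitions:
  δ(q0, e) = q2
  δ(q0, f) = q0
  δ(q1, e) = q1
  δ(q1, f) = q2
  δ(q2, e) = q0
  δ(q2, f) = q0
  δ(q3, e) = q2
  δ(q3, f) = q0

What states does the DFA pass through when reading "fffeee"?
read 'f': q0 → q0
  read 'f': q0 → q0
  read 'f': q0 → q0
  read 'e': q0 → q2
  read 'e': q2 → q0
  read 'e': q0 → q2
q0 -> q0 -> q0 -> q0 -> q2 -> q0 -> q2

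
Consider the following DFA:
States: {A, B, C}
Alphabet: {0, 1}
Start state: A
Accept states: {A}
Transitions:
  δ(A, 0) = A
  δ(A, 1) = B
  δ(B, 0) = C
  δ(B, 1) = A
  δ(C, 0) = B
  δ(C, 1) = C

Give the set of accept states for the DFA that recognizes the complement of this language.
Complement accept states = All states \ Original accept states
= {A, B, C} \ {A}
{B, C}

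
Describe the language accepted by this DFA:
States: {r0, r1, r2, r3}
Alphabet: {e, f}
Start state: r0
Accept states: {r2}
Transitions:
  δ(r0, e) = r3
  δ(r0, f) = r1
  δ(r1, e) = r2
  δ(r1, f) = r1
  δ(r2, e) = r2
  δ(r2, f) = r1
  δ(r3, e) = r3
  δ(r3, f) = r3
Testing a few strings:
  'eeef' → reject
  'ee' → reject
  'eff' → reject
  'fef' → reject
State roles: r0=no input read; r1=started with f, last symbol f; r2=started with f, last symbol e; r3=started with e (dead)
All strings over {e,f} that start with f and end with e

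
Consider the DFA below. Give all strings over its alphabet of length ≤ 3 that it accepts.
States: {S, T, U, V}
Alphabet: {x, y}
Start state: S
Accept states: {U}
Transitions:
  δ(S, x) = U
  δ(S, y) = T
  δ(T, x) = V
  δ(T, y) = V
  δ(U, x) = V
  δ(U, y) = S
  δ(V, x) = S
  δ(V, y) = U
x, xxy, xyx, yxy, yyy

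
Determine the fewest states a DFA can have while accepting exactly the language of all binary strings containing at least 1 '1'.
By Myhill–Nerode, count the distinguishable equivalence classes: 2 classes — having seen 0, or ≥1 copies of '1'; any two classes i < j (j ≤ 1) are distinguished by the string 1^(1−j), which takes class j to 1 copy (accepted) but leaves class i below 1 (rejected).
2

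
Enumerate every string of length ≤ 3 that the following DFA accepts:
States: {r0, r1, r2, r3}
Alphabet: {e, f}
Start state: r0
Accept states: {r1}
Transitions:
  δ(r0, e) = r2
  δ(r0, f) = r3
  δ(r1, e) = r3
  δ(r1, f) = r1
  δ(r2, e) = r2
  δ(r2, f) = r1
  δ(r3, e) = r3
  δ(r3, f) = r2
ef, eef, eff, fff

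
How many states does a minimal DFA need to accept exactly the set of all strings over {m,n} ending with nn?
By Myhill–Nerode, count the distinguishable equivalence classes: 3 classes — one per longest suffix of the input that is a prefix of 'nn' (lengths 0 through 2); only the length-2 class is accepting.
3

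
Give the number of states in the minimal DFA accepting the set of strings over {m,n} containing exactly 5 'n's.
By Myhill–Nerode, count the distinguishable equivalence classes: 7 classes — having seen 0, 1, …, 5, or >5 copies of 'n'; the count-5 class is the only accepting one and >5 is dead.
7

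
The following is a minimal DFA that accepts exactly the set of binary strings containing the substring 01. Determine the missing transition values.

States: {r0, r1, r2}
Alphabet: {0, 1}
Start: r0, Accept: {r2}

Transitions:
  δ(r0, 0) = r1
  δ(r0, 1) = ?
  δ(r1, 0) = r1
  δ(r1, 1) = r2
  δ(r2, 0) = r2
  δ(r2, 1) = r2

From the language and accept set, identify what each state tracks — r0: no 0 seen yet; r1: seen a 0, waiting for 1; r2: substring 01 seen.
Each missing δ(q, a) is the state matching the new tracked value after reading a.
δ(r0, 1) = r0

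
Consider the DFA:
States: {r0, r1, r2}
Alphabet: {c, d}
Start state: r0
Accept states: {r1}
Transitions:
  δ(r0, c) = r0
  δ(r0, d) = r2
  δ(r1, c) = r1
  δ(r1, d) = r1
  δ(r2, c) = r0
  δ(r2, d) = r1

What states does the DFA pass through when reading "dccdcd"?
read 'd': r0 → r2
  read 'c': r2 → r0
  read 'c': r0 → r0
  read 'd': r0 → r2
  read 'c': r2 → r0
  read 'd': r0 → r2
r0 -> r2 -> r0 -> r0 -> r2 -> r0 -> r2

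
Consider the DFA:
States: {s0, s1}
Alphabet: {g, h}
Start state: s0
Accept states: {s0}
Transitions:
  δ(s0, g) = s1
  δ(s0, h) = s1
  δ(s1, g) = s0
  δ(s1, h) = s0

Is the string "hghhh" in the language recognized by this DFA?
Processing string "hghhh":
  s0 --h--> s1
  s1 --g--> s0
  s0 --h--> s1
  s1 --h--> s0
  s0 --h--> s1
Final state: s1
Accept states: {s0}
No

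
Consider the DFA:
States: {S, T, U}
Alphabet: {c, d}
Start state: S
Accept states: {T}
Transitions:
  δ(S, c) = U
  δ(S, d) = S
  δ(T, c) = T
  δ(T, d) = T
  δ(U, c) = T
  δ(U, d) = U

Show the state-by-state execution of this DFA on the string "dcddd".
read 'd': S → S
  read 'c': S → U
  read 'd': U → U
  read 'd': U → U
  read 'd': U → U
S -> S -> U -> U -> U -> U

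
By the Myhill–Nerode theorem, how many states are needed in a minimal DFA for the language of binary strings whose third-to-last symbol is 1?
By Myhill–Nerode, count the distinguishable equivalence classes: 2^3 = 8 classes — the DFA must remember the last 3 symbols read; every pair of distinct length-3 suffixes is distinguishable by some continuation.
8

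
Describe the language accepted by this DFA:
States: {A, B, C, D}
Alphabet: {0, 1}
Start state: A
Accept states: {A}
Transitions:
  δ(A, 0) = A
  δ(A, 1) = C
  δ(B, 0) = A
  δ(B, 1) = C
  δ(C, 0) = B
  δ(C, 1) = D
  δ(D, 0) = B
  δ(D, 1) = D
Testing a few strings:
  '0' → accept
  '1' → reject
  '1001' → reject
  '11' → reject
State roles: A=value ≡ 0 (mod 4); B=value ≡ 2 (mod 4); C=value ≡ 1 (mod 4); D=value ≡ 3 (mod 4)
All binary strings representing a multiple of 4 (read in base 2; leading zeros allowed and ε counts as 0)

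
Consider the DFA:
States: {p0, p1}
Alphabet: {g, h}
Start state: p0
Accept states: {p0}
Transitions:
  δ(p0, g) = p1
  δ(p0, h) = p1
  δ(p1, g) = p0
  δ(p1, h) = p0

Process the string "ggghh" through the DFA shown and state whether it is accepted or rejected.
Processing string "ggghh":
  p0 --g--> p1
  p1 --g--> p0
  p0 --g--> p1
  p1 --h--> p0
  p0 --h--> p1
Final state: p1
Accept states: {p0}
No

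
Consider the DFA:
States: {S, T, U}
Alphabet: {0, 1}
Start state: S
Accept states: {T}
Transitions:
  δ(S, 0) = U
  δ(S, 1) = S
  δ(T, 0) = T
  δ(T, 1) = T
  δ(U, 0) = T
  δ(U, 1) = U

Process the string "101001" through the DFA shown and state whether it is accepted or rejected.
Processing string "101001":
  S --1--> S
  S --0--> U
  U --1--> U
  U --0--> T
  T --0--> T
  T --1--> T
Final state: T
Accept states: {T}
Yes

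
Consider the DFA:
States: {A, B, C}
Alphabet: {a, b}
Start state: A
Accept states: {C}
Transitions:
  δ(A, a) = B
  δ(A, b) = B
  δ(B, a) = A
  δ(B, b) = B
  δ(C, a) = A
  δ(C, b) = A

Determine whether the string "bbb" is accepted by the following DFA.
Processing string "bbb":
  A --b--> B
  B --b--> B
  B --b--> B
Final state: B
Accept states: {C}
No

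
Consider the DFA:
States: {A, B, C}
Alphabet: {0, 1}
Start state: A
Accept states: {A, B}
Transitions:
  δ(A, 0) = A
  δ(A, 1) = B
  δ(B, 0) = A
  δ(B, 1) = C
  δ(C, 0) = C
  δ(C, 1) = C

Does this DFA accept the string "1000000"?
Processing string "1000000":
  A --1--> B
  B --0--> A
  A --0--> A
  A --0--> A
  A --0--> A
  A --0--> A
  A --0--> A
Final state: A
Accept states: {A, B}
Yes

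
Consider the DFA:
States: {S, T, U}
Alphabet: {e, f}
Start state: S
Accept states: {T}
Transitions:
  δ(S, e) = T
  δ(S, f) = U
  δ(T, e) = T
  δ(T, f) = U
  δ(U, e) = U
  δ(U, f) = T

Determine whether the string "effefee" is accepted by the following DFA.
Processing string "effefee":
  S --e--> T
  T --f--> U
  U --f--> T
  T --e--> T
  T --f--> U
  U --e--> U
  U --e--> U
Final state: U
Accept states: {T}
No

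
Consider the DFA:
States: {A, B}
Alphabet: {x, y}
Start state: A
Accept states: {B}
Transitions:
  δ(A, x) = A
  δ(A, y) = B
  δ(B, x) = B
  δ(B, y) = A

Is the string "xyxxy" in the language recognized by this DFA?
Processing string "xyxxy":
  A --x--> A
  A --y--> B
  B --x--> B
  B --x--> B
  B --y--> A
Final state: A
Accept states: {B}
No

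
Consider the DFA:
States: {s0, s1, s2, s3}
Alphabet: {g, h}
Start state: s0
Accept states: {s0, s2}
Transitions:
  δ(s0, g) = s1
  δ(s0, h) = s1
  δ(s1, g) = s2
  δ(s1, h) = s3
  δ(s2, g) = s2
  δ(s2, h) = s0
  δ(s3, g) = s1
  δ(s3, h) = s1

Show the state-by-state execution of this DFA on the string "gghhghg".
read 'g': s0 → s1
  read 'g': s1 → s2
  read 'h': s2 → s0
  read 'h': s0 → s1
  read 'g': s1 → s2
  read 'h': s2 → s0
  read 'g': s0 → s1
s0 -> s1 -> s2 -> s0 -> s1 -> s2 -> s0 -> s1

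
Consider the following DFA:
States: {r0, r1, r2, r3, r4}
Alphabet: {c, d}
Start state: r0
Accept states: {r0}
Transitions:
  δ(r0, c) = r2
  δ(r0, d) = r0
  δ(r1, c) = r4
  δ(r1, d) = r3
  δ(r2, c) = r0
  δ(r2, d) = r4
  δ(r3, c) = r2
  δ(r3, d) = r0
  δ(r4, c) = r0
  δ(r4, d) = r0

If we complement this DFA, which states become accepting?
Complement accept states = All states \ Original accept states
= {r0, r1, r2, r3, r4} \ {r0}
{r1, r2, r3, r4}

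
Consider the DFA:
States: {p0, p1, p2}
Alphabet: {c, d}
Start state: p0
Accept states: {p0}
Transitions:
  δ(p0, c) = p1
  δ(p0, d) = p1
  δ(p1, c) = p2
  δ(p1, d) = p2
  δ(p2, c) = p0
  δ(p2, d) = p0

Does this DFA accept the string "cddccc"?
Processing string "cddccc":
  p0 --c--> p1
  p1 --d--> p2
  p2 --d--> p0
  p0 --c--> p1
  p1 --c--> p2
  p2 --c--> p0
Final state: p0
Accept states: {p0}
Yes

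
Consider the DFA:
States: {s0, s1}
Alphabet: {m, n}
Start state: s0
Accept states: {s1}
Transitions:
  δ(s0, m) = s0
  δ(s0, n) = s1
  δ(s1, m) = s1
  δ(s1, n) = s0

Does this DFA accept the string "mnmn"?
Processing string "mnmn":
  s0 --m--> s0
  s0 --n--> s1
  s1 --m--> s1
  s1 --n--> s0
Final state: s0
Accept states: {s1}
No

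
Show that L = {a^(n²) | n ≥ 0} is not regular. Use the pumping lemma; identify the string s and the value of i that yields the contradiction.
Assume L is regular with pumping length p. Idea: pumping adds a fixed amount, but gaps between consecutive squares grow.
Choose s = a^(p²) (length p² ≥ p). By the pumping lemma, s = xyz with |xy| ≤ p, |y| > 0, so |y| = k with 1 ≤ k ≤ p. Then |xy²z| = p²+k. Since p² < p²+k ≤ p²+p < (p+1)², the length p²+k lies strictly between consecutive squares, so it is not a perfect square and xy²z ∉ L.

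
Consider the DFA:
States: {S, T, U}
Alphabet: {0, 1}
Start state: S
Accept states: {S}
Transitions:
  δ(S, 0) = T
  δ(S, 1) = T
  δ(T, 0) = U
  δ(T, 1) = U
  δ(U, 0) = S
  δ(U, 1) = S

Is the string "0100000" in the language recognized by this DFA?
Processing string "0100000":
  S --0--> T
  T --1--> U
  U --0--> S
  S --0--> T
  T --0--> U
  U --0--> S
  S --0--> T
Final state: T
Accept states: {S}
No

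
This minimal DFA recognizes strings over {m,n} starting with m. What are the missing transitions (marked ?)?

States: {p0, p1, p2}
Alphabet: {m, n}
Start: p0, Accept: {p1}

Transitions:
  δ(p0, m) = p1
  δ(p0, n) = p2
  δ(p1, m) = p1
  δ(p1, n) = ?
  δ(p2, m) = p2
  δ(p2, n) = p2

From the language and accept set, identify what each state tracks — p0: no input read; p1: started with m; p2: started with n (dead).
Each missing δ(q, a) is the state matching the new tracked value after reading a.
δ(p1, n) = p1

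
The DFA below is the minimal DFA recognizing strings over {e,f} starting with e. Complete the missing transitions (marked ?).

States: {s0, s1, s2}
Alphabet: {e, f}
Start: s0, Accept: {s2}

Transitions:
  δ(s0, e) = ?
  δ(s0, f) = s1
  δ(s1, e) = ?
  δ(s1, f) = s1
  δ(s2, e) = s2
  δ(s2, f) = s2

From the language and accept set, identify what each state tracks — s0: no input read; s1: started with f (dead); s2: started with e.
Each missing δ(q, a) is the state matching the new tracked value after reading a.
δ(s0, e) = s2; δ(s1, e) = s1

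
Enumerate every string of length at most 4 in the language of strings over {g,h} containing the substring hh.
hh, ghh, hhg, hhh, gghh, ghhg, ghhh, hghh, hhgg, hhgh, hhhg, hhhh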